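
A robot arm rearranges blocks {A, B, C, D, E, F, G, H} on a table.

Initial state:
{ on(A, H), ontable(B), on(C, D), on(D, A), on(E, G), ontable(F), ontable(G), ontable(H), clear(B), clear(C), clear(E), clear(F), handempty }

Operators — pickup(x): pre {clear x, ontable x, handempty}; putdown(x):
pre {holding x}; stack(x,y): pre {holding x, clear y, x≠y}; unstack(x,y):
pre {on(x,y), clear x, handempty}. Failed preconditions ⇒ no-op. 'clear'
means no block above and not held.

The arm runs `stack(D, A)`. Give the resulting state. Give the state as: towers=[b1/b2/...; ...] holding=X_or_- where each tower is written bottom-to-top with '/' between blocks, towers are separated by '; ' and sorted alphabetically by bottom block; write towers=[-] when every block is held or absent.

towers=[B; F; G/E; H/A/D/C] holding=-

before: towers=[B; F; G/E; H/A/D/C] holding=-
pre[stack(D, A)]: holding(D) no, clear(A) no, D≠A yes
holding(D), clear(A) unmet → stack(D, A) is a no-op
after:  towers=[B; F; G/E; H/A/D/C] holding=-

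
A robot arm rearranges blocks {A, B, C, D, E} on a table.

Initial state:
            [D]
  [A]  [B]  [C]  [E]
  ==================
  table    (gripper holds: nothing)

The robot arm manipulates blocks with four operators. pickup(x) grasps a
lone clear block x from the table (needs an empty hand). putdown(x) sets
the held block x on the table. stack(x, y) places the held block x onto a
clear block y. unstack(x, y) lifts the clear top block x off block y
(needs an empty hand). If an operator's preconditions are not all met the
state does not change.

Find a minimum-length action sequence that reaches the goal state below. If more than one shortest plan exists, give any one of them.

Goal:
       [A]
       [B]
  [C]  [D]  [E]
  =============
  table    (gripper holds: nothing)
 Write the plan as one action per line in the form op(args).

step 1 (unstack(D, C)): towers=[A; B; C; E] holding=D
step 2 (putdown(D)): towers=[A; B; C; D; E] holding=-
step 3 (pickup(B)): towers=[A; C; D; E] holding=B
step 4 (stack(B, D)): towers=[A; C; D/B; E] holding=-
step 5 (pickup(A)): towers=[C; D/B; E] holding=A
step 6 (stack(A, B)): towers=[C; D/B/A; E] holding=-
goal check: towers=[C; D/B/A; E] holding=- — reached (length 6, optimal by BFS)

unstack(D, C)
putdown(D)
pickup(B)
stack(B, D)
pickup(A)
stack(A, B)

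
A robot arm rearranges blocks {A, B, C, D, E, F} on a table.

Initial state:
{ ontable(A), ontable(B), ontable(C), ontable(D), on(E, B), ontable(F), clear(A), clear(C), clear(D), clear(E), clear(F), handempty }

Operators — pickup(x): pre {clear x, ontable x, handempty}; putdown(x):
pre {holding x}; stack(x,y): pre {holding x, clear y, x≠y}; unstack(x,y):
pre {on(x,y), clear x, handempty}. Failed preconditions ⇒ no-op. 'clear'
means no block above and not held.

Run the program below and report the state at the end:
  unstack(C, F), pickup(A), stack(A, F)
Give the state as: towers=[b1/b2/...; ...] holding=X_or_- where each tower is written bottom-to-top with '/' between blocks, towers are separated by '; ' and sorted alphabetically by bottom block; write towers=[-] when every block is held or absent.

step 1 (unstack(C, F)) [no-op]: towers=[A; B/E; C; D; F] holding=-
step 2 (pickup(A)): towers=[B/E; C; D; F] holding=A
step 3 (stack(A, F)): towers=[B/E; C; D; F/A] holding=-

towers=[B/E; C; D; F/A] holding=-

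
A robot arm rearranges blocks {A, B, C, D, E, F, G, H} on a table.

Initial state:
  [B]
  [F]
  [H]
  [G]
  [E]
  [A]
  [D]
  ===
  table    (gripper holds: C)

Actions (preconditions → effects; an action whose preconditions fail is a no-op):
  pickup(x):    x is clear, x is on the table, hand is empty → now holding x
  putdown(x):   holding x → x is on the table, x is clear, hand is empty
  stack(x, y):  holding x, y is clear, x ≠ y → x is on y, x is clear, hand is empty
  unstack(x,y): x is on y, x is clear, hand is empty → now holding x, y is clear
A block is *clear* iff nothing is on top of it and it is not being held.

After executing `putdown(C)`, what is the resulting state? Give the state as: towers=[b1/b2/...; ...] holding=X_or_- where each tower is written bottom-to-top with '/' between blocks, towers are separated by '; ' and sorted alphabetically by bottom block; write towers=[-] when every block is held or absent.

before: towers=[D/A/E/G/H/F/B] holding=C
pre[putdown(C)]: holding(C) ok
all met → apply putdown(C)
after:  towers=[C; D/A/E/G/H/F/B] holding=-

towers=[C; D/A/E/G/H/F/B] holding=-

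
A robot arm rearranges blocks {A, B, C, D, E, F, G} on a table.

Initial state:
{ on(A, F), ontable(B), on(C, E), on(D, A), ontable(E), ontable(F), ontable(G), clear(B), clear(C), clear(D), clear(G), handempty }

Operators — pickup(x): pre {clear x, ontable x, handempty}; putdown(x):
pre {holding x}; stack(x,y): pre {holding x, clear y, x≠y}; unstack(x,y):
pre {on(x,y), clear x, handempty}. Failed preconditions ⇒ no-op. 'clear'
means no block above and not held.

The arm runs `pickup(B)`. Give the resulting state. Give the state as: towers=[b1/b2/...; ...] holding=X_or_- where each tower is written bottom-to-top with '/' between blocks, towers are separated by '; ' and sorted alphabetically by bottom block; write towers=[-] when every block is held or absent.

towers=[E/C; F/A/D; G] holding=B

before: towers=[B; E/C; F/A/D; G] holding=-
pre[pickup(B)]: clear(B) ✓, ontable(B) ✓, handempty ✓
all met → apply pickup(B)
after:  towers=[E/C; F/A/D; G] holding=B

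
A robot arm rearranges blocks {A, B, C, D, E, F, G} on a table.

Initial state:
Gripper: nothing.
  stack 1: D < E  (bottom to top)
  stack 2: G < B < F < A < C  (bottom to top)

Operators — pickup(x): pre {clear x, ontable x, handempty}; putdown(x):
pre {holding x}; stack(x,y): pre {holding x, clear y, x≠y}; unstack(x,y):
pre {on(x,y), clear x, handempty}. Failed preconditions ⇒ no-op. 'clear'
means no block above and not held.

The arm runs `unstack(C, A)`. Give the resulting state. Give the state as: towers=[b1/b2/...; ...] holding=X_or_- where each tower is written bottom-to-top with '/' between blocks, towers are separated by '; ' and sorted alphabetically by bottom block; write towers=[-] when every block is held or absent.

towers=[D/E; G/B/F/A] holding=C

before: towers=[D/E; G/B/F/A/C] holding=-
pre[unstack(C, A)]: on(C,A) ✓, clear(C) ✓, handempty ✓
all met → apply unstack(C, A)
after:  towers=[D/E; G/B/F/A] holding=C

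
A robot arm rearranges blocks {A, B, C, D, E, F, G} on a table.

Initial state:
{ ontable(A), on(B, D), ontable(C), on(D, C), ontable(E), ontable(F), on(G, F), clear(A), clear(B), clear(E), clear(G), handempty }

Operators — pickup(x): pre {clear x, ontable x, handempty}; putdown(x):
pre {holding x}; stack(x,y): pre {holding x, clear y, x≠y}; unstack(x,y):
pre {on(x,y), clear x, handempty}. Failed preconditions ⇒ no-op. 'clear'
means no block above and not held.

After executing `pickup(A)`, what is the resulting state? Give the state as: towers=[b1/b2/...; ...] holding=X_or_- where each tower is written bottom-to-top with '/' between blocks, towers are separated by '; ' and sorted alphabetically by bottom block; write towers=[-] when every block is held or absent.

before: towers=[A; C/D/B; E; F/G] holding=-
pre[pickup(A)]: clear(A) ok, ontable(A) ok, handempty ok
all met → apply pickup(A)
after:  towers=[C/D/B; E; F/G] holding=A

towers=[C/D/B; E; F/G] holding=A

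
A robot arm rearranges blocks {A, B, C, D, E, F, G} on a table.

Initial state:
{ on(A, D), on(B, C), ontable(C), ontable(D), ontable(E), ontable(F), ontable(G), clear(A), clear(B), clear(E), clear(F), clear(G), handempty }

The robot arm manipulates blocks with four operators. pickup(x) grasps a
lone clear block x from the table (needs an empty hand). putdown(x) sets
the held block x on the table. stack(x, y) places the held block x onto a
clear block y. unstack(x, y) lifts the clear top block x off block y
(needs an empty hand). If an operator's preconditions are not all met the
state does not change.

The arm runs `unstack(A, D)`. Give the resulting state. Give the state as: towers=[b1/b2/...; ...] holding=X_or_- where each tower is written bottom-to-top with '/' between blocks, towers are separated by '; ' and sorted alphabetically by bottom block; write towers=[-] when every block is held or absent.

towers=[C/B; D; E; F; G] holding=A

before: towers=[C/B; D/A; E; F; G] holding=-
pre[unstack(A, D)]: on(A,D) yes, clear(A) yes, handempty yes
all met → apply unstack(A, D)
after:  towers=[C/B; D; E; F; G] holding=A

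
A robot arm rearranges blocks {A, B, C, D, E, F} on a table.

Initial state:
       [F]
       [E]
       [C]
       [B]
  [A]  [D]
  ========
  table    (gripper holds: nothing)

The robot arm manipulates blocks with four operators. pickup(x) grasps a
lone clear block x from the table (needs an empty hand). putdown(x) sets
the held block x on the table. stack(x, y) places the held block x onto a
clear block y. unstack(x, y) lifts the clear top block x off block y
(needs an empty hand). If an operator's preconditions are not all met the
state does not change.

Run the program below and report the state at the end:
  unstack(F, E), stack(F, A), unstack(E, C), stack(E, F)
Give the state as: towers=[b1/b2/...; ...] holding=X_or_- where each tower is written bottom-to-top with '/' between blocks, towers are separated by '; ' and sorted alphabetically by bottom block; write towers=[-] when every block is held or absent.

step 1 (unstack(F, E)): towers=[A; D/B/C/E] holding=F
step 2 (stack(F, A)): towers=[A/F; D/B/C/E] holding=-
step 3 (unstack(E, C)): towers=[A/F; D/B/C] holding=E
step 4 (stack(E, F)): towers=[A/F/E; D/B/C] holding=-

towers=[A/F/E; D/B/C] holding=-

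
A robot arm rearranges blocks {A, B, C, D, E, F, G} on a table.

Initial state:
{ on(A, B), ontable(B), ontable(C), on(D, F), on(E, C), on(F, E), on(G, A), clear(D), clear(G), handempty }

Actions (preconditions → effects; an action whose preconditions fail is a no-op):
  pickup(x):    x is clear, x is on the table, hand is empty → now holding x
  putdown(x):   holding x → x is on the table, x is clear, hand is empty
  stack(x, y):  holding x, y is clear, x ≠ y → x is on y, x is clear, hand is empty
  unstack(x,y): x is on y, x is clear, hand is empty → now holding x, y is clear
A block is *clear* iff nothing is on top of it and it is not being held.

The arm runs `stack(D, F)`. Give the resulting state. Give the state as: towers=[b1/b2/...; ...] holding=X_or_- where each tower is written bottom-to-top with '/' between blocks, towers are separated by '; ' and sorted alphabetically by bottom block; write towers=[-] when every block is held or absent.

before: towers=[B/A/G; C/E/F/D] holding=-
pre[stack(D, F)]: holding(D) no, clear(F) no, D≠F yes
holding(D), clear(F) unmet → stack(D, F) is a no-op
after:  towers=[B/A/G; C/E/F/D] holding=-

towers=[B/A/G; C/E/F/D] holding=-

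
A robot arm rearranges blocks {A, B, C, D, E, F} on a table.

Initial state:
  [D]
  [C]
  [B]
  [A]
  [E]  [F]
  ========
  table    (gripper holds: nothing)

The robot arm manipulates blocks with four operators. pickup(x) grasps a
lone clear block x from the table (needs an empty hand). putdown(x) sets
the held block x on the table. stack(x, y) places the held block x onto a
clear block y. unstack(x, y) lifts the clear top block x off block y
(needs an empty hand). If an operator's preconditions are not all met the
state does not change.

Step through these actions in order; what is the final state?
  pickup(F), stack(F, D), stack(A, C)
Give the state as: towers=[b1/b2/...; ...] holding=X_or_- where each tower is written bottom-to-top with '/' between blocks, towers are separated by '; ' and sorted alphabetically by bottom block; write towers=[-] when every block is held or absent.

step 1 (pickup(F)): towers=[E/A/B/C/D] holding=F
step 2 (stack(F, D)): towers=[E/A/B/C/D/F] holding=-
step 3 (stack(A, C)) [no-op]: towers=[E/A/B/C/D/F] holding=-

towers=[E/A/B/C/D/F] holding=-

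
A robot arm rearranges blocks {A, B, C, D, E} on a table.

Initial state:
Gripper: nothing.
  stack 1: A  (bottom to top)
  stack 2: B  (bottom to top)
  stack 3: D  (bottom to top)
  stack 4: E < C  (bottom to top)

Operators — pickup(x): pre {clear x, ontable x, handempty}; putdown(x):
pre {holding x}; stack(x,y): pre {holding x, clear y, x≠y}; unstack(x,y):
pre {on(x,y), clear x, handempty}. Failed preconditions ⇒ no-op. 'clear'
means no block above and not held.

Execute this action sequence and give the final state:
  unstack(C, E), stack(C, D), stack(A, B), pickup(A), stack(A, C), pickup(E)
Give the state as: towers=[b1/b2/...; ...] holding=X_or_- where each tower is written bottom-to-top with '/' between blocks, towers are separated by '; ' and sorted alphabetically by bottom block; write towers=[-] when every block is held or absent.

step 1 (unstack(C, E)): towers=[A; B; D; E] holding=C
step 2 (stack(C, D)): towers=[A; B; D/C; E] holding=-
step 3 (stack(A, B)) [no-op]: towers=[A; B; D/C; E] holding=-
step 4 (pickup(A)): towers=[B; D/C; E] holding=A
step 5 (stack(A, C)): towers=[B; D/C/A; E] holding=-
step 6 (pickup(E)): towers=[B; D/C/A] holding=E

towers=[B; D/C/A] holding=E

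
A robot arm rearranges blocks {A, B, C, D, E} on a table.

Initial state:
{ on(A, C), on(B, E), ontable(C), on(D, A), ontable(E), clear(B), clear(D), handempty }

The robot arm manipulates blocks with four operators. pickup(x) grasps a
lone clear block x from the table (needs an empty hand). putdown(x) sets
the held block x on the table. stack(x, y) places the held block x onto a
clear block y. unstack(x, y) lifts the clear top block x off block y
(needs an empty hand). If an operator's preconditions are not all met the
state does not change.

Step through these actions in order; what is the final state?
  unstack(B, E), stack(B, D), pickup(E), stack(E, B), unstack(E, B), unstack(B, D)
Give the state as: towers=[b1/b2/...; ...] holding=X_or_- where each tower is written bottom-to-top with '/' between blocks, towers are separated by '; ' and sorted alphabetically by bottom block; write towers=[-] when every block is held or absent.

step 1 (unstack(B, E)): towers=[C/A/D; E] holding=B
step 2 (stack(B, D)): towers=[C/A/D/B; E] holding=-
step 3 (pickup(E)): towers=[C/A/D/B] holding=E
step 4 (stack(E, B)): towers=[C/A/D/B/E] holding=-
step 5 (unstack(E, B)): towers=[C/A/D/B] holding=E
step 6 (unstack(B, D)) [no-op]: towers=[C/A/D/B] holding=E

towers=[C/A/D/B] holding=E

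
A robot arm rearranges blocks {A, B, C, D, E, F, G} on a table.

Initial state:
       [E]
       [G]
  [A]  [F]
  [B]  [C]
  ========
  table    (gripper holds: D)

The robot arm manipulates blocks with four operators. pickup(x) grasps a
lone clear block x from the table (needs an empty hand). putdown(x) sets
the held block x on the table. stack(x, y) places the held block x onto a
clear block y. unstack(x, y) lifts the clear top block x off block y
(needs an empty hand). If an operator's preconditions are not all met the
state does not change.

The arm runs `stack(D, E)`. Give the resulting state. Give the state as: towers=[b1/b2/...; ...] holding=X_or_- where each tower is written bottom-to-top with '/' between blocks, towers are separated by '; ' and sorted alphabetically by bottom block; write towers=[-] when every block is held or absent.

before: towers=[B/A; C/F/G/E] holding=D
pre[stack(D, E)]: holding(D) yes, clear(E) yes, D≠E yes
all met → apply stack(D, E)
after:  towers=[B/A; C/F/G/E/D] holding=-

towers=[B/A; C/F/G/E/D] holding=-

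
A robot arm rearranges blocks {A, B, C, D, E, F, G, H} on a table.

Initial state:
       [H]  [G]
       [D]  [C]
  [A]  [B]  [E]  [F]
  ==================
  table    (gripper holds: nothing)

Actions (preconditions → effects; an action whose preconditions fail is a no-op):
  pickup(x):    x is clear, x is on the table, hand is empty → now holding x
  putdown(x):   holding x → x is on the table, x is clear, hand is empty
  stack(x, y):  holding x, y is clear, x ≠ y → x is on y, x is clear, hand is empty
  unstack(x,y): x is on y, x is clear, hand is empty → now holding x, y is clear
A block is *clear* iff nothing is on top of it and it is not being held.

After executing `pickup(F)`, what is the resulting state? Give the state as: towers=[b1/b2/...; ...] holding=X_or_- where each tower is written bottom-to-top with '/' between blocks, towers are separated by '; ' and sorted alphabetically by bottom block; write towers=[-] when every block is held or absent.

before: towers=[A; B/D/H; E/C/G; F] holding=-
pre[pickup(F)]: clear(F) ok, ontable(F) ok, handempty ok
all met → apply pickup(F)
after:  towers=[A; B/D/H; E/C/G] holding=F

towers=[A; B/D/H; E/C/G] holding=F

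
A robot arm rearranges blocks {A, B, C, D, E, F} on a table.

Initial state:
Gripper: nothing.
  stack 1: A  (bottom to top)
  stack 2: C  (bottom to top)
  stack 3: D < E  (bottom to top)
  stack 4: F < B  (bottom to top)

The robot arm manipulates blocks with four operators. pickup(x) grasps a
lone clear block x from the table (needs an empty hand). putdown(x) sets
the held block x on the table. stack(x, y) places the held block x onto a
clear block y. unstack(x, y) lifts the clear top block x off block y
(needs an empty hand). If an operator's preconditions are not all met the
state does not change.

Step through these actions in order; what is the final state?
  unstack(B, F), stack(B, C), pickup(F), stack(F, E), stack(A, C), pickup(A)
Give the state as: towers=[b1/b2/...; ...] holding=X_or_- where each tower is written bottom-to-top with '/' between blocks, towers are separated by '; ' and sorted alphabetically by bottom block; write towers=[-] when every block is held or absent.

step 1 (unstack(B, F)): towers=[A; C; D/E; F] holding=B
step 2 (stack(B, C)): towers=[A; C/B; D/E; F] holding=-
step 3 (pickup(F)): towers=[A; C/B; D/E] holding=F
step 4 (stack(F, E)): towers=[A; C/B; D/E/F] holding=-
step 5 (stack(A, C)) [no-op]: towers=[A; C/B; D/E/F] holding=-
step 6 (pickup(A)): towers=[C/B; D/E/F] holding=A

towers=[C/B; D/E/F] holding=A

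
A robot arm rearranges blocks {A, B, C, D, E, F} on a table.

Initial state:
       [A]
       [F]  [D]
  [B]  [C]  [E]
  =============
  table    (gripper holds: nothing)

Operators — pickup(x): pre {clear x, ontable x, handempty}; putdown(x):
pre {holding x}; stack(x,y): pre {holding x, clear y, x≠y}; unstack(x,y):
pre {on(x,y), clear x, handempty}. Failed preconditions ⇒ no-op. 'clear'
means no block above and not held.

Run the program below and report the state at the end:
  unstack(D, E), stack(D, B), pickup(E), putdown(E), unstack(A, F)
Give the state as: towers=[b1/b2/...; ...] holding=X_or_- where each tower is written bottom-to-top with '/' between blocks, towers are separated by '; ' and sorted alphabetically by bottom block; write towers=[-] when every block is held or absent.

step 1 (unstack(D, E)): towers=[B; C/F/A; E] holding=D
step 2 (stack(D, B)): towers=[B/D; C/F/A; E] holding=-
step 3 (pickup(E)): towers=[B/D; C/F/A] holding=E
step 4 (putdown(E)): towers=[B/D; C/F/A; E] holding=-
step 5 (unstack(A, F)): towers=[B/D; C/F; E] holding=A

towers=[B/D; C/F; E] holding=A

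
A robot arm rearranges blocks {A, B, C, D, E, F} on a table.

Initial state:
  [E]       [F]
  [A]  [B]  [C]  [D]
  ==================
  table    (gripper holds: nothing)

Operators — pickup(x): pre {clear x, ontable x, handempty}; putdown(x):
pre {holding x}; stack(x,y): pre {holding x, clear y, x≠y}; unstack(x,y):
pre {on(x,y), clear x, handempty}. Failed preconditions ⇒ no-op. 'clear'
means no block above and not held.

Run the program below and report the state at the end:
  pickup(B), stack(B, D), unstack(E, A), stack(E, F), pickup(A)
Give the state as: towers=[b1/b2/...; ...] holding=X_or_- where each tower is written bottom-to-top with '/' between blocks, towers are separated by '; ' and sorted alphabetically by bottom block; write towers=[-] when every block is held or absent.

step 1 (pickup(B)): towers=[A/E; C/F; D] holding=B
step 2 (stack(B, D)): towers=[A/E; C/F; D/B] holding=-
step 3 (unstack(E, A)): towers=[A; C/F; D/B] holding=E
step 4 (stack(E, F)): towers=[A; C/F/E; D/B] holding=-
step 5 (pickup(A)): towers=[C/F/E; D/B] holding=A

towers=[C/F/E; D/B] holding=A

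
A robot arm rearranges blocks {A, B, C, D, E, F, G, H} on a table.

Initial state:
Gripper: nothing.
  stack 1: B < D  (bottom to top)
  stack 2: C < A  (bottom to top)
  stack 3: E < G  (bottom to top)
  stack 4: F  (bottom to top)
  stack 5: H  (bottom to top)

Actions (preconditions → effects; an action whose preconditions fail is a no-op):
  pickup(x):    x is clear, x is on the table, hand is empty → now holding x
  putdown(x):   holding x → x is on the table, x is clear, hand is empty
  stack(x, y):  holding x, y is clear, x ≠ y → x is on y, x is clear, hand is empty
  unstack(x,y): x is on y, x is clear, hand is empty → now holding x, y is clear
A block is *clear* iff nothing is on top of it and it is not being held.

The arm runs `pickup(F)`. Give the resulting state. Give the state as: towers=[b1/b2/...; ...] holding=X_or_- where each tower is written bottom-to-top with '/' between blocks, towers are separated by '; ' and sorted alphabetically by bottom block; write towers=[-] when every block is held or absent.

before: towers=[B/D; C/A; E/G; F; H] holding=-
pre[pickup(F)]: clear(F) yes, ontable(F) yes, handempty yes
all met → apply pickup(F)
after:  towers=[B/D; C/A; E/G; H] holding=F

towers=[B/D; C/A; E/G; H] holding=F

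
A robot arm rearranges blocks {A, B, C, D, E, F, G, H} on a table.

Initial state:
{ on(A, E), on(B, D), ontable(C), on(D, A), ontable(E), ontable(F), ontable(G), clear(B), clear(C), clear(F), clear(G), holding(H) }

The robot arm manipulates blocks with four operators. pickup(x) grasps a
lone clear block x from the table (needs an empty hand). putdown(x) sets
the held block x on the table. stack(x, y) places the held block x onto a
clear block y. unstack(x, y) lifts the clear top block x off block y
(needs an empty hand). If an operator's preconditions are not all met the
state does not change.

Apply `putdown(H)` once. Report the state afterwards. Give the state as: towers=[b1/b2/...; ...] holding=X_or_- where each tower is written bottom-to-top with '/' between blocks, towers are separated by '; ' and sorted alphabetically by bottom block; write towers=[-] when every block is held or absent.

before: towers=[C; E/A/D/B; F; G] holding=H
pre[putdown(H)]: holding(H) ok
all met → apply putdown(H)
after:  towers=[C; E/A/D/B; F; G; H] holding=-

towers=[C; E/A/D/B; F; G; H] holding=-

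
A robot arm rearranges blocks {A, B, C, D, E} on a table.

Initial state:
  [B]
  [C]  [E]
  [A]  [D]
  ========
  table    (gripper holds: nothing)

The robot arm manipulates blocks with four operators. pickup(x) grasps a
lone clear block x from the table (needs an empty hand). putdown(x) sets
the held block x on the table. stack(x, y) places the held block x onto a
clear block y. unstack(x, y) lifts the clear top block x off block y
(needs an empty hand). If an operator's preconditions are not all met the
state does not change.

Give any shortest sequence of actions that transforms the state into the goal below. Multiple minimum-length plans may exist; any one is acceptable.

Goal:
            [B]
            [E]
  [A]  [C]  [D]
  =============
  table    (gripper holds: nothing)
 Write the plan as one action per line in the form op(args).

step 1 (unstack(B, C)): towers=[A/C; D/E] holding=B
step 2 (stack(B, E)): towers=[A/C; D/E/B] holding=-
step 3 (unstack(C, A)): towers=[A; D/E/B] holding=C
step 4 (putdown(C)): towers=[A; C; D/E/B] holding=-
goal check: towers=[A; C; D/E/B] holding=- — reached (length 4, optimal by BFS)

unstack(B, C)
stack(B, E)
unstack(C, A)
putdown(C)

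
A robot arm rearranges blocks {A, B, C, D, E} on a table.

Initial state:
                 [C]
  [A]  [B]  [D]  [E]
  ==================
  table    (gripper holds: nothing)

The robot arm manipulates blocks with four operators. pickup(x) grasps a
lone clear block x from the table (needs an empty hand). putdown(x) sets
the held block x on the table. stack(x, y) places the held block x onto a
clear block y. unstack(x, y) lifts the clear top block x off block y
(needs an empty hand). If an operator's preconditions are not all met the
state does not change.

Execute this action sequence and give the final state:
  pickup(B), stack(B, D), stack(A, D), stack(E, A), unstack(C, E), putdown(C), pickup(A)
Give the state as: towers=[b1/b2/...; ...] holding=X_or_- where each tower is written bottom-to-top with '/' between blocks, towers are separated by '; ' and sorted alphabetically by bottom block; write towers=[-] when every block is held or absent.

step 1 (pickup(B)): towers=[A; D; E/C] holding=B
step 2 (stack(B, D)): towers=[A; D/B; E/C] holding=-
step 3 (stack(A, D)) [no-op]: towers=[A; D/B; E/C] holding=-
step 4 (stack(E, A)) [no-op]: towers=[A; D/B; E/C] holding=-
step 5 (unstack(C, E)): towers=[A; D/B; E] holding=C
step 6 (putdown(C)): towers=[A; C; D/B; E] holding=-
step 7 (pickup(A)): towers=[C; D/B; E] holding=A

towers=[C; D/B; E] holding=A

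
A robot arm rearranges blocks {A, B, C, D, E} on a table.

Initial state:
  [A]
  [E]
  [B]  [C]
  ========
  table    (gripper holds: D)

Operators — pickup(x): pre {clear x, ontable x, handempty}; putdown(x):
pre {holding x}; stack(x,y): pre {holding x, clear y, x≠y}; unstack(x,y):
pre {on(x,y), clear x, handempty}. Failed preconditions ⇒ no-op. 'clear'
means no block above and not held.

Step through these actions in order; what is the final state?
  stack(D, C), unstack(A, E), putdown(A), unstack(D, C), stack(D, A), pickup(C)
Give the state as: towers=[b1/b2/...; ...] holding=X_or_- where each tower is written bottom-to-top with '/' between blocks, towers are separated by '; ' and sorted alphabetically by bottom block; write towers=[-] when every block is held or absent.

towers=[A/D; B/E] holding=C

step 1 (stack(D, C)): towers=[B/E/A; C/D] holding=-
step 2 (unstack(A, E)): towers=[B/E; C/D] holding=A
step 3 (putdown(A)): towers=[A; B/E; C/D] holding=-
step 4 (unstack(D, C)): towers=[A; B/E; C] holding=D
step 5 (stack(D, A)): towers=[A/D; B/E; C] holding=-
step 6 (pickup(C)): towers=[A/D; B/E] holding=C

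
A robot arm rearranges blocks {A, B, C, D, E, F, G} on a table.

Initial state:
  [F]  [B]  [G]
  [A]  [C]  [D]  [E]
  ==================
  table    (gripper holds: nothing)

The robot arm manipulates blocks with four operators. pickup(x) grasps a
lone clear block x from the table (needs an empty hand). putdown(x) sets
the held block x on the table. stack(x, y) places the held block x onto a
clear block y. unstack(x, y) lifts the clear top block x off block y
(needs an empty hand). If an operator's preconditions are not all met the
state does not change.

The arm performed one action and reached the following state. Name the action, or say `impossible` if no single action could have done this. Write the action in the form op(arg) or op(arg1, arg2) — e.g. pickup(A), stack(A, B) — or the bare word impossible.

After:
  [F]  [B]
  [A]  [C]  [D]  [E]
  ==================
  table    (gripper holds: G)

target: towers=[A/F; C/B; D; E] holding=G
     unstack(B, C) → towers=[A/F; C; D/G; E] holding=B
     unstack(F, A) → towers=[A; C/B; D/G; E] holding=F
     unstack(G, D) → towers=[A/F; C/B; D; E] holding=G  ← match
         pickup(E) → towers=[A/F; C/B; D/G] holding=E

unstack(G, D)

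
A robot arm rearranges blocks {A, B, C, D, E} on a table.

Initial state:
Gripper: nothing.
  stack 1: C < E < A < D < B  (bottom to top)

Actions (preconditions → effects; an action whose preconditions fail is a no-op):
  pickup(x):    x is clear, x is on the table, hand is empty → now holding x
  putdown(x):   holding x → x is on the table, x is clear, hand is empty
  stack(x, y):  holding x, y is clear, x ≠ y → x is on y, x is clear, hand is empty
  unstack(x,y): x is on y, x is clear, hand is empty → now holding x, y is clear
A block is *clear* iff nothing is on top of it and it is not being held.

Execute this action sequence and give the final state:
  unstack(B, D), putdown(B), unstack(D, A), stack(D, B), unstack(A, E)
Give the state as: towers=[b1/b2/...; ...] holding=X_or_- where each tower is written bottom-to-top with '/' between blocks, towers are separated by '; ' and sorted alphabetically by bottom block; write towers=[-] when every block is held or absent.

step 1 (unstack(B, D)): towers=[C/E/A/D] holding=B
step 2 (putdown(B)): towers=[B; C/E/A/D] holding=-
step 3 (unstack(D, A)): towers=[B; C/E/A] holding=D
step 4 (stack(D, B)): towers=[B/D; C/E/A] holding=-
step 5 (unstack(A, E)): towers=[B/D; C/E] holding=A

towers=[B/D; C/E] holding=A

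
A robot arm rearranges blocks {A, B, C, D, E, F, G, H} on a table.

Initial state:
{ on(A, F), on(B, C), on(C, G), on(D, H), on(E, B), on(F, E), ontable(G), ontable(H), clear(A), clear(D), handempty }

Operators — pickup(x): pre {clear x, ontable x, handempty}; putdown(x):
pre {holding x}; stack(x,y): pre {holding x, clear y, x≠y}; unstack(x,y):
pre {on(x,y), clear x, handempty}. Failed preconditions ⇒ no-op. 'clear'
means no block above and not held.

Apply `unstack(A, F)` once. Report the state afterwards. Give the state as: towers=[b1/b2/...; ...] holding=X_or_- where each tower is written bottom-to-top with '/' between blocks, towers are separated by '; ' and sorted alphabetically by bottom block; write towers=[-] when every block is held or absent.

before: towers=[G/C/B/E/F/A; H/D] holding=-
pre[unstack(A, F)]: on(A,F) yes, clear(A) yes, handempty yes
all met → apply unstack(A, F)
after:  towers=[G/C/B/E/F; H/D] holding=A

towers=[G/C/B/E/F; H/D] holding=A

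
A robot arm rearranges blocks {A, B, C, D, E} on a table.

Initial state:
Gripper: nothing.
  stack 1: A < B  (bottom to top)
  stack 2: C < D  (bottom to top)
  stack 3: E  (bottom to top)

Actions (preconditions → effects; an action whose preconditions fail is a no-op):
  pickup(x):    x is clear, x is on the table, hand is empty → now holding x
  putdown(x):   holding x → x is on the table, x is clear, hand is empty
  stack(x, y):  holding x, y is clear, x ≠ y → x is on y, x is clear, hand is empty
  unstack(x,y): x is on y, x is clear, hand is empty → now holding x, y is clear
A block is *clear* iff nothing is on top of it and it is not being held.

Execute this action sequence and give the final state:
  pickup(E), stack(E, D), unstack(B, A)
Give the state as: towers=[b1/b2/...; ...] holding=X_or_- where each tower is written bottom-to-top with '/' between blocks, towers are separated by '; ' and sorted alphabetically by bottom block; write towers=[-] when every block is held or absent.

towers=[A; C/D/E] holding=B

step 1 (pickup(E)): towers=[A/B; C/D] holding=E
step 2 (stack(E, D)): towers=[A/B; C/D/E] holding=-
step 3 (unstack(B, A)): towers=[A; C/D/E] holding=B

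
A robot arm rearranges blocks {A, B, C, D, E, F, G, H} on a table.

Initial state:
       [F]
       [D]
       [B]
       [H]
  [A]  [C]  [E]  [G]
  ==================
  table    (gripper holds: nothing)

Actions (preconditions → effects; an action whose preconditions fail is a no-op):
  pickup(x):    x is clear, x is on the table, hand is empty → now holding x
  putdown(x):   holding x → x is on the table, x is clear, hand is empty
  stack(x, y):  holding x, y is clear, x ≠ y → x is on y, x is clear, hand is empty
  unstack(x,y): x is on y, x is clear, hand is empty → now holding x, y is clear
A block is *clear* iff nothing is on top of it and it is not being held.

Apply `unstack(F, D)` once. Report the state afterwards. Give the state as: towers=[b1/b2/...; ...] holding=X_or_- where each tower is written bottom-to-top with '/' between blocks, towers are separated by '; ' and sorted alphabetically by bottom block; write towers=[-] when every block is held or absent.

before: towers=[A; C/H/B/D/F; E; G] holding=-
pre[unstack(F, D)]: on(F,D) ok, clear(F) ok, handempty ok
all met → apply unstack(F, D)
after:  towers=[A; C/H/B/D; E; G] holding=F

towers=[A; C/H/B/D; E; G] holding=F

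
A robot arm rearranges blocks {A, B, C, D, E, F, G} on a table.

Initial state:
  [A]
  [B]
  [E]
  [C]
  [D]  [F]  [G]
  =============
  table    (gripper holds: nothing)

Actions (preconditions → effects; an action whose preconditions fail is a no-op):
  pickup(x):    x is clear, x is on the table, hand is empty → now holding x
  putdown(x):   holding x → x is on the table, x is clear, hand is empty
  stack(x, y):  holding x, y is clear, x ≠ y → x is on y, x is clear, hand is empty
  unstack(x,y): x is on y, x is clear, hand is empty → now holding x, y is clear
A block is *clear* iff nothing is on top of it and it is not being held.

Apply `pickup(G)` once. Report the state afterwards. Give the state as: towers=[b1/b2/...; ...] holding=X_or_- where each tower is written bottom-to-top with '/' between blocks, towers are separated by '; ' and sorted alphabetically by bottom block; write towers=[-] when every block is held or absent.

before: towers=[D/C/E/B/A; F; G] holding=-
pre[pickup(G)]: clear(G) yes, ontable(G) yes, handempty yes
all met → apply pickup(G)
after:  towers=[D/C/E/B/A; F] holding=G

towers=[D/C/E/B/A; F] holding=G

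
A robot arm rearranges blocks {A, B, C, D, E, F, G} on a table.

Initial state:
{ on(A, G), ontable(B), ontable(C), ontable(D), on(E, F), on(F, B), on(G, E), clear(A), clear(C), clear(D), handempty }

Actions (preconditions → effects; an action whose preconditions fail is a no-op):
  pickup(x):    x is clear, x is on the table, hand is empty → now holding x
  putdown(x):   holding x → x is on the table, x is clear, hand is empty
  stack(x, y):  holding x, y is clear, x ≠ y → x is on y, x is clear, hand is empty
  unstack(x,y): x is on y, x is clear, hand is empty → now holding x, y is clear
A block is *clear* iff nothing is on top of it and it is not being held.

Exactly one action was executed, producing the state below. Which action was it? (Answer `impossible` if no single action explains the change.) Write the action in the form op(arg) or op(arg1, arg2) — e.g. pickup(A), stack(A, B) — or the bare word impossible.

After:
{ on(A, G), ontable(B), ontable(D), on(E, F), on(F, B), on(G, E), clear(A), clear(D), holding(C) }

target: towers=[B/F/E/G/A; D] holding=C
         pickup(D) → towers=[B/F/E/G/A; C] holding=D
     unstack(A, G) → towers=[B/F/E/G; C; D] holding=A
         pickup(C) → towers=[B/F/E/G/A; D] holding=C  ← match

pickup(C)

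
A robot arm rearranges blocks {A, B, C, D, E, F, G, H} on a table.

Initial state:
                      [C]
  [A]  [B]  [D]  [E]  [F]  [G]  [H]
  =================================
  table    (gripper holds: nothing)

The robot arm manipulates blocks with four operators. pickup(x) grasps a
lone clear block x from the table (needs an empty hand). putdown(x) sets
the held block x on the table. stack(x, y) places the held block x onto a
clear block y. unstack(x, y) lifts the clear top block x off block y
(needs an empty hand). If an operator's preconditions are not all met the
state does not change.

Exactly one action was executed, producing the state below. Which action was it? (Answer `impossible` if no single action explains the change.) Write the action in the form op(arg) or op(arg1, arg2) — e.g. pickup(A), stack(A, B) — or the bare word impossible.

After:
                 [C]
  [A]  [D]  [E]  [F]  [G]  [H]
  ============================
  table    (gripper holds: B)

target: towers=[A; D; E; F/C; G; H] holding=B
         pickup(G) → towers=[A; B; D; E; F/C; H] holding=G
         pickup(A) → towers=[B; D; E; F/C; G; H] holding=A
         pickup(E) → towers=[A; B; D; F/C; G; H] holding=E
         pickup(H) → towers=[A; B; D; E; F/C; G] holding=H
         pickup(B) → towers=[A; D; E; F/C; G; H] holding=B  ← match
         pickup(D) → towers=[A; B; E; F/C; G; H] holding=D
     unstack(C, F) → towers=[A; B; D; E; F; G; H] holding=C

pickup(B)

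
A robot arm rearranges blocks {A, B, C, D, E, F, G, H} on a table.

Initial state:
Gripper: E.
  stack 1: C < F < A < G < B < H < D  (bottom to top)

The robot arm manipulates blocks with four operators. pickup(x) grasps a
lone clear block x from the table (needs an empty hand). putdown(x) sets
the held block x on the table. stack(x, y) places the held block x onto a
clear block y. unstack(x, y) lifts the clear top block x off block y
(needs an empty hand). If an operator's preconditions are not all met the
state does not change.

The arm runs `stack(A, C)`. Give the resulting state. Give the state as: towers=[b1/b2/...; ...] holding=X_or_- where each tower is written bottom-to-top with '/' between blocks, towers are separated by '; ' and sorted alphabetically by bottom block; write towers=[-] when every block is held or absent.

towers=[C/F/A/G/B/H/D] holding=E

before: towers=[C/F/A/G/B/H/D] holding=E
pre[stack(A, C)]: holding(A) fail, clear(C) fail, A≠C ok
holding(A), clear(C) unmet → stack(A, C) is a no-op
after:  towers=[C/F/A/G/B/H/D] holding=E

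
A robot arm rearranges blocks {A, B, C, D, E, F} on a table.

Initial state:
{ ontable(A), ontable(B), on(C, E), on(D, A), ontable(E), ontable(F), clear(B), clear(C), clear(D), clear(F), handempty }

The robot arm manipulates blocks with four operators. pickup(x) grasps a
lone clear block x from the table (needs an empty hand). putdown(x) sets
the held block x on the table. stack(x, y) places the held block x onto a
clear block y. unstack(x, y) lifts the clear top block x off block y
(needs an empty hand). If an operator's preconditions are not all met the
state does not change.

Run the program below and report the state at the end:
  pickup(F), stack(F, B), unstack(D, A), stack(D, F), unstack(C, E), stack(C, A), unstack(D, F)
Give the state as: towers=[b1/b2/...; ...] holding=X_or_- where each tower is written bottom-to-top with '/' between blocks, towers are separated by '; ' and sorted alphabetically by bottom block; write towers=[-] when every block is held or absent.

step 1 (pickup(F)): towers=[A/D; B; E/C] holding=F
step 2 (stack(F, B)): towers=[A/D; B/F; E/C] holding=-
step 3 (unstack(D, A)): towers=[A; B/F; E/C] holding=D
step 4 (stack(D, F)): towers=[A; B/F/D; E/C] holding=-
step 5 (unstack(C, E)): towers=[A; B/F/D; E] holding=C
step 6 (stack(C, A)): towers=[A/C; B/F/D; E] holding=-
step 7 (unstack(D, F)): towers=[A/C; B/F; E] holding=D

towers=[A/C; B/F; E] holding=D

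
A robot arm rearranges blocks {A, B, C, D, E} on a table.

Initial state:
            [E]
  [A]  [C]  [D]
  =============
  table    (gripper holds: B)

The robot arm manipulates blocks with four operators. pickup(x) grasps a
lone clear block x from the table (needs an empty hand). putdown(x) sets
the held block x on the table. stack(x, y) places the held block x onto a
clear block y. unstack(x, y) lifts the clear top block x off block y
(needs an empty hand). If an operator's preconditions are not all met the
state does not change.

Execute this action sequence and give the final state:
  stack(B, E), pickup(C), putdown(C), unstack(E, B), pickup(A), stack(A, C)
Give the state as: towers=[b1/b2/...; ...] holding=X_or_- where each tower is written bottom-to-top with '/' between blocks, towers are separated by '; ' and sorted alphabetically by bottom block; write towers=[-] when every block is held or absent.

step 1 (stack(B, E)): towers=[A; C; D/E/B] holding=-
step 2 (pickup(C)): towers=[A; D/E/B] holding=C
step 3 (putdown(C)): towers=[A; C; D/E/B] holding=-
step 4 (unstack(E, B)) [no-op]: towers=[A; C; D/E/B] holding=-
step 5 (pickup(A)): towers=[C; D/E/B] holding=A
step 6 (stack(A, C)): towers=[C/A; D/E/B] holding=-

towers=[C/A; D/E/B] holding=-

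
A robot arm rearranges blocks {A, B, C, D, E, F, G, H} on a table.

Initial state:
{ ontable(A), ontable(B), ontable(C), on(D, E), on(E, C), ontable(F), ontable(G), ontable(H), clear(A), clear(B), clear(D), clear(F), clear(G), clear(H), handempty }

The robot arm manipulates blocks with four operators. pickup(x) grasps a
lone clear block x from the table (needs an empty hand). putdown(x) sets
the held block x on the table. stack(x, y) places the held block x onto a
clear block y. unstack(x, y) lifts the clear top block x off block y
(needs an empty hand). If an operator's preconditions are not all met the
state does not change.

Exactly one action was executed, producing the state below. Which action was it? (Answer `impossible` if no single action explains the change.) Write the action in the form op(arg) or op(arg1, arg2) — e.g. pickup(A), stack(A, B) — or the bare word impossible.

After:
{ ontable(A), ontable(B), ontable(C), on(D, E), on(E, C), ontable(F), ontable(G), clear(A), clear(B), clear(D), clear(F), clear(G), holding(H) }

pickup(H)

target: towers=[A; B; C/E/D; F; G] holding=H
         pickup(G) → towers=[A; B; C/E/D; F; H] holding=G
         pickup(A) → towers=[B; C/E/D; F; G; H] holding=A
         pickup(H) → towers=[A; B; C/E/D; F; G] holding=H  ← match
         pickup(B) → towers=[A; C/E/D; F; G; H] holding=B
         pickup(F) → towers=[A; B; C/E/D; G; H] holding=F
     unstack(D, E) → towers=[A; B; C/E; F; G; H] holding=D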